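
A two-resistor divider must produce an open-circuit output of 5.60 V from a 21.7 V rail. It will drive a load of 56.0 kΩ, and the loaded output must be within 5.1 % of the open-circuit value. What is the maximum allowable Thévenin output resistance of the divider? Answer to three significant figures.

Loading drop = R_th/(R_th + R_L) ≤ 0.0510, so R_th ≤ R_L · ε/(1−ε) = 56.0 kΩ × 0.0510/0.9490 = 3.01 kΩ.
(Any R1, R2 with R2/(R1+R2) = 0.258 and R1‖R2 ≤ 3.01 kΩ will meet the spec.)

R_th ≤ 3.01 kΩ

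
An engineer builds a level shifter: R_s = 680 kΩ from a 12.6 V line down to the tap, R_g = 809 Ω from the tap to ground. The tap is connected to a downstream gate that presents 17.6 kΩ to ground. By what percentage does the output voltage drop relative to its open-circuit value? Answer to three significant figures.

4.39 %

The divider's output (Thévenin) resistance is R_s‖R_g = 808.0 Ω.
Fractional drop under load = R_th/(R_th + R_L) = 808.0 / (808.0 + 17600) = 0.04390.
So the output falls by 4.39 %.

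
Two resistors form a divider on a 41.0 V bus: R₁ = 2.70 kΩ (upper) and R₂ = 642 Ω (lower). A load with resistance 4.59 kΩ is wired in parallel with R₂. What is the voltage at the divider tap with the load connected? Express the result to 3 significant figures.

The load sits in parallel with R₂: R₂‖R_L = (642 × 4590) / (642 + 4590) = 563.2 Ω.
V_out = 41.0 × 563.2 / (2700 + 563.2) = 41.0 × 563.2/3263 = 7.08 V.

V_out ≈ 7.08 V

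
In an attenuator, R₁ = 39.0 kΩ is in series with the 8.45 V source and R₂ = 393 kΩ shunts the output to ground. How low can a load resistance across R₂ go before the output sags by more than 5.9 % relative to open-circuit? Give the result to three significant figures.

R_L(min) ≈ 566 kΩ

Output resistance R_th = R₁‖R₂ = (39.0 × 393)/432.0 = 35.48 kΩ.
The fractional drop is R_th/(R_th + R_L); requiring this ≤ 0.0590 gives R_L ≥ R_th(1/0.0590 − 1) = 35.48 × 15.95 = 566 kΩ.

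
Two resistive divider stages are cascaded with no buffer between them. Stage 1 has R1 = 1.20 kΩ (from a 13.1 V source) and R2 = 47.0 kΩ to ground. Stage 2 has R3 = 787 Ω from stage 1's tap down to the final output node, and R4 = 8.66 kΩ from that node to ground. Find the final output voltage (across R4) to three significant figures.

Stage 2 presents R3+R4 = 9447 Ω as a load on stage 1's tap.
Stage 1's lower leg becomes R2‖(R3+R4) = 7866 Ω, so V_mid = 13.1 × 7866/9066 = 11.37 V.
Stage 2 is itself unloaded: V_out = V_mid × R4/(R3+R4) = 11.37 × 8660/9447 = 10.4 V.

V_out ≈ 10.4 V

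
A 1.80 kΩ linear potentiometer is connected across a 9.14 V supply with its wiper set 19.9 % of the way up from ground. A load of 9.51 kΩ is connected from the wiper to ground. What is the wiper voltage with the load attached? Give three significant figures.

V ≈ 1.77 V

The wiper splits the pot into (1−α)R = 1442 Ω above and αR = 358.2 Ω below.
Lower section ‖ load = 345.2 Ω.
V_wiper = 9.14 × 345.2/(1442 + 345.2) = 1.77 V.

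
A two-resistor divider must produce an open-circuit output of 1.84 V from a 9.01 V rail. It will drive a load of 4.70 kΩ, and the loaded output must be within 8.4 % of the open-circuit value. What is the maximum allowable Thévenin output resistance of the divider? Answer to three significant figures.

Loading drop = R_th/(R_th + R_L) ≤ 0.0840, so R_th ≤ R_L · ε/(1−ε) = 4.70 kΩ × 0.0840/0.9160 = 431 Ω.

R_th ≤ 431 Ω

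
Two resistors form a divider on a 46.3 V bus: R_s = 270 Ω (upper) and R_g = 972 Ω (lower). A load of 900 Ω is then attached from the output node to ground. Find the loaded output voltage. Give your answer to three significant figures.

V_out ≈ 29.3 V

The load sits in parallel with R_g: R_g‖R_L = (972 × 900) / (972 + 900) = 467.3 Ω.
V_out = 46.3 × 467.3 / (270 + 467.3) = 46.3 × 467.3/737.3 = 29.3 V.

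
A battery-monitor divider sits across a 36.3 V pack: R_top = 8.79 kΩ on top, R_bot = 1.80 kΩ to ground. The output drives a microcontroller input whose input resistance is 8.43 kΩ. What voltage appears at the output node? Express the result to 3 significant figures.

The load sits in parallel with R_bot: R_bot‖R_L = (1.80 × 8.43) / (1.80 + 8.43) = 1.483 kΩ.
V_out = 36.3 × 1.483 / (8.79 + 1.483) = 36.3 × 1.483/10.27 = 5.24 V.

V_out ≈ 5.24 V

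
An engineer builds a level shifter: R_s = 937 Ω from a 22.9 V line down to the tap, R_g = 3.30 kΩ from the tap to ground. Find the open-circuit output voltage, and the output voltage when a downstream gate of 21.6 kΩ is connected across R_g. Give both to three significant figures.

Unloaded: 17.8 V; loaded: 17.3 V

Open-circuit: V = 22.9 × 3300/(937 + 3300) = 17.8 V.
With the load, R_g becomes R_g‖R_L = 2863 Ω, so V = 22.9 × 2863/3800 = 17.3 V.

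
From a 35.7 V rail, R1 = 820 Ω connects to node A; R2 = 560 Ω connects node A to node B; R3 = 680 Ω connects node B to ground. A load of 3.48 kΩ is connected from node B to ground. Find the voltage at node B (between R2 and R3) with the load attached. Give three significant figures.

V ≈ 10.4 V

At node B, R3 is in parallel with the load: R3‖R_L = 568.8 Ω.
Below node A the resistance is R2 + (R3‖R_L) = 1129 Ω, so V_A = 35.7 × 1129/1949 = 20.68 V.
Then V_B = V_A × (R3‖R_L)/(R2 + R3‖R_L) = 20.68 × 568.8/1129 = 10.4 V.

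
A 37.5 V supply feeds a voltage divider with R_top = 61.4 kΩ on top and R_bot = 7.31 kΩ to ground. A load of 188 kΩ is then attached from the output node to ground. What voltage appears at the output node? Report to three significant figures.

The load sits in parallel with R_bot: R_bot‖R_L = (7.31 × 188) / (7.31 + 188) = 7.036 kΩ.
V_out = 37.5 × 7.036 / (61.4 + 7.036) = 37.5 × 7.036/68.44 = 3.86 V.

V_out ≈ 3.86 V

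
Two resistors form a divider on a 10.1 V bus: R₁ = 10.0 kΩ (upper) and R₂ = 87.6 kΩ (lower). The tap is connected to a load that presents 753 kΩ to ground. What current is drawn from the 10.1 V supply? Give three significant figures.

R₂‖R_L = 78.47 kΩ, so the source sees R₁ + R₂‖R_L = 88.47 kΩ.
I = 10.1 V / 88.47 kΩ = 0.114 mA.

I ≈ 0.114 mA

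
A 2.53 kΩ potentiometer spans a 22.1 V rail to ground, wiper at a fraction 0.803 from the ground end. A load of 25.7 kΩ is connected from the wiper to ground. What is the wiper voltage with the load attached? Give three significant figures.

The wiper splits the pot into (1−α)R = 498.4 Ω above and αR = 2032 Ω below.
Lower section ‖ load = 1883 Ω.
V_wiper = 22.1 × 1883/(498.4 + 1883) = 17.5 V.

V ≈ 17.5 V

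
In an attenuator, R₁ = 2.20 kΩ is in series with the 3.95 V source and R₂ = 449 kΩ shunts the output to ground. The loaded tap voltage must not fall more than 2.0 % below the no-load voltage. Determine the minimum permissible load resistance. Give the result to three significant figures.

R_L(min) ≈ 107 kΩ

Output resistance R_th = R₁‖R₂ = (2.20 × 449)/451.2 = 2.189 kΩ.
The fractional drop is R_th/(R_th + R_L); requiring this ≤ 0.0200 gives R_L ≥ R_th(1/0.0200 − 1) = 2.189 × 49.00 = 107 kΩ.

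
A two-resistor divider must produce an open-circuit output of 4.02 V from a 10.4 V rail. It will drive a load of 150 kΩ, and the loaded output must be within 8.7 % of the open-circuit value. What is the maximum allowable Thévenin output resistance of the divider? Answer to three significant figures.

R_th ≤ 14.3 kΩ

Loading drop = R_th/(R_th + R_L) ≤ 0.0870, so R_th ≤ R_L · ε/(1−ε) = 150 kΩ × 0.0870/0.9130 = 14.3 kΩ.
(Any R1, R2 with R2/(R1+R2) = 0.387 and R1‖R2 ≤ 14.3 kΩ will meet the spec.)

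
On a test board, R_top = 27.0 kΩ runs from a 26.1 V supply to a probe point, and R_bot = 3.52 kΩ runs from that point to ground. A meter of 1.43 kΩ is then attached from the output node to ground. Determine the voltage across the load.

The load sits in parallel with R_bot: R_bot‖R_L = (3.52 × 1.43) / (3.52 + 1.43) = 1.017 kΩ.
V_out = 26.1 × 1.017 / (27.0 + 1.017) = 26.1 × 1.017/28.02 = 0.947 V.

V_out ≈ 0.947 V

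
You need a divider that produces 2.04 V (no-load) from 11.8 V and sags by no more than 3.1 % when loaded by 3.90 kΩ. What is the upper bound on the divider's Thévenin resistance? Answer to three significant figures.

Loading drop = R_th/(R_th + R_L) ≤ 0.0310, so R_th ≤ R_L · ε/(1−ε) = 3.90 kΩ × 0.0310/0.9690 = 125 Ω.

R_th ≤ 125 Ω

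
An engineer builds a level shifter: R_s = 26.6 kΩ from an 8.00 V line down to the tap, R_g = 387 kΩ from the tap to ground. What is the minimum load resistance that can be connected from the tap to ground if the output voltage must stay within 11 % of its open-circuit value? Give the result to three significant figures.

R_L(min) ≈ 201 kΩ

Output resistance R_th = R_s‖R_g = (26.6 × 387)/413.6 = 24.89 kΩ.
The fractional drop is R_th/(R_th + R_L); requiring this ≤ 0.110 gives R_L ≥ R_th(1/0.110 − 1) = 24.89 × 8.091 = 201 kΩ.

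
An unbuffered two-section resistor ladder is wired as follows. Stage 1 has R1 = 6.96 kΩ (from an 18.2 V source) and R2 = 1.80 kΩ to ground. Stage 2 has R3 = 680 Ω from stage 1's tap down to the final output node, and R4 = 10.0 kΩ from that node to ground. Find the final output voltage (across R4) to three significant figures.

Stage 2 presents R3+R4 = 10680 Ω as a load on stage 1's tap.
Stage 1's lower leg becomes R2‖(R3+R4) = 1540 Ω, so V_mid = 18.2 × 1540/8500 = 3.298 V.
Stage 2 is itself unloaded: V_out = V_mid × R4/(R3+R4) = 3.298 × 10000/10680 = 3.09 V.

V_out ≈ 3.09 V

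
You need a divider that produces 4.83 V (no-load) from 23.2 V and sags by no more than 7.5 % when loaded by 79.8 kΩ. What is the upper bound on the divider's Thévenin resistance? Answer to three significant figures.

Loading drop = R_th/(R_th + R_L) ≤ 0.0750, so R_th ≤ R_L · ε/(1−ε) = 79.8 kΩ × 0.0750/0.9250 = 6.47 kΩ.

R_th ≤ 6.47 kΩ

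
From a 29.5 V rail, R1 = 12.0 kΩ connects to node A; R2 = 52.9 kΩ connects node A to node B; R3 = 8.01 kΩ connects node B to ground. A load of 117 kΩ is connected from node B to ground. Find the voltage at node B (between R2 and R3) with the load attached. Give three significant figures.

V ≈ 3.05 V

At node B, R3 is in parallel with the load: R3‖R_L = 7.497 kΩ.
Below node A the resistance is R2 + (R3‖R_L) = 60.40 kΩ, so V_A = 29.5 × 60.40/72.40 = 24.61 V.
Then V_B = V_A × (R3‖R_L)/(R2 + R3‖R_L) = 24.61 × 7.497/60.40 = 3.05 V.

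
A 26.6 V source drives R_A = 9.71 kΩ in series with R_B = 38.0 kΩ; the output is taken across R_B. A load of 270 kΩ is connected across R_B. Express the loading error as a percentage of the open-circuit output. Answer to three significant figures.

2.78 %

The divider's output (Thévenin) resistance is R_A‖R_B = 7.734 kΩ.
Fractional drop under load = R_th/(R_th + R_L) = 7.734 / (7.734 + 270) = 0.02785.
So the output falls by 2.78 %.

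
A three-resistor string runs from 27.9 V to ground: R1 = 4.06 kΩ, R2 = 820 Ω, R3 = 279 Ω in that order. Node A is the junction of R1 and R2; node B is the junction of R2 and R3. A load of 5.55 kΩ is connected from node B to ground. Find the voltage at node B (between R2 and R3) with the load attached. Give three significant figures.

At node B, R3 is in parallel with the load: R3‖R_L = 265.6 Ω.
Below node A the resistance is R2 + (R3‖R_L) = 1086 Ω, so V_A = 27.9 × 1086/5146 = 5.886 V.
Then V_B = V_A × (R3‖R_L)/(R2 + R3‖R_L) = 5.886 × 265.6/1086 = 1.44 V.

V ≈ 1.44 V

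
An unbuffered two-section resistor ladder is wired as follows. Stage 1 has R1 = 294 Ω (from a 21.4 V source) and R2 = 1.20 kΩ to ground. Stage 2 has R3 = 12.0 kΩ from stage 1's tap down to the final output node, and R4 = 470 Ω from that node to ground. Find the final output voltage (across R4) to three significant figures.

V_out ≈ 0.636 V

Stage 2 presents R3+R4 = 12470 Ω as a load on stage 1's tap.
Stage 1's lower leg becomes R2‖(R3+R4) = 1095 Ω, so V_mid = 21.4 × 1095/1389 = 16.87 V.
Stage 2 is itself unloaded: V_out = V_mid × R4/(R3+R4) = 16.87 × 470/12470 = 0.636 V.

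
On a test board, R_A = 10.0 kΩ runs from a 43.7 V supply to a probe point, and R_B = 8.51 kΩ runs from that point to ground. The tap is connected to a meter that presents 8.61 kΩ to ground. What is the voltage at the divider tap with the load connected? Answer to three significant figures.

V_out ≈ 13.1 V

The load sits in parallel with R_B: R_B‖R_L = (8.51 × 8.61) / (8.51 + 8.61) = 4.280 kΩ.
V_out = 43.7 × 4.280 / (10.0 + 4.280) = 43.7 × 4.280/14.28 = 13.1 V.
(Unloaded it would have been 20.1 V.)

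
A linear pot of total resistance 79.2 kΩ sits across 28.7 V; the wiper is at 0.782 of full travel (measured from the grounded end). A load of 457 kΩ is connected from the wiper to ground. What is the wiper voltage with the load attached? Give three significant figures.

V ≈ 21.8 V

The wiper splits the pot into (1−α)R = 17.27 kΩ above and αR = 61.93 kΩ below.
Lower section ‖ load = 54.54 kΩ.
V_wiper = 28.7 × 54.54/(17.27 + 54.54) = 21.8 V.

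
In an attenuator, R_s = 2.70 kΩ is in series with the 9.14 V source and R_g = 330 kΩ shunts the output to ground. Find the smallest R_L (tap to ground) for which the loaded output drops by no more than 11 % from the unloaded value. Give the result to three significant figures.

R_L(min) ≈ 21.7 kΩ

Output resistance R_th = R_s‖R_g = (2.70 × 330)/332.7 = 2.678 kΩ.
The fractional drop is R_th/(R_th + R_L); requiring this ≤ 0.110 gives R_L ≥ R_th(1/0.110 − 1) = 2.678 × 8.091 = 21.7 kΩ.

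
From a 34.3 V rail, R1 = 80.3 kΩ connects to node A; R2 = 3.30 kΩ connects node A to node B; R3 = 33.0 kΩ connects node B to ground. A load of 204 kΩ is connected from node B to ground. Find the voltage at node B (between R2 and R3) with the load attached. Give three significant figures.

V ≈ 8.70 V

At node B, R3 is in parallel with the load: R3‖R_L = 28.41 kΩ.
Below node A the resistance is R2 + (R3‖R_L) = 31.71 kΩ, so V_A = 34.3 × 31.71/112.0 = 9.709 V.
Then V_B = V_A × (R3‖R_L)/(R2 + R3‖R_L) = 9.709 × 28.41/31.71 = 8.70 V.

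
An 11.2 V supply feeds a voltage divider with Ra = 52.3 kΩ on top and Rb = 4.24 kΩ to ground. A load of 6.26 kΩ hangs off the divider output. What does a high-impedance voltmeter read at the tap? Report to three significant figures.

The load sits in parallel with Rb: Rb‖R_L = (4.24 × 6.26) / (4.24 + 6.26) = 2.528 kΩ.
V_out = 11.2 × 2.528 / (52.3 + 2.528) = 11.2 × 2.528/54.83 = 0.516 V.

V_out ≈ 0.516 V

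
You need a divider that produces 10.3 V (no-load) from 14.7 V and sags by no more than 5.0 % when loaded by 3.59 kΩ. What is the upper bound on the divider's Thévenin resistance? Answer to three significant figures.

Loading drop = R_th/(R_th + R_L) ≤ 0.0500, so R_th ≤ R_L · ε/(1−ε) = 3.59 kΩ × 0.0500/0.9500 = 189 Ω.

R_th ≤ 189 Ω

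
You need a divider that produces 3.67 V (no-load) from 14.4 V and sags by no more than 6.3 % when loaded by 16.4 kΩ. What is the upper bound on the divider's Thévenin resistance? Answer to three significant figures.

Loading drop = R_th/(R_th + R_L) ≤ 0.0630, so R_th ≤ R_L · ε/(1−ε) = 16.4 kΩ × 0.0630/0.9370 = 1.10 kΩ.
(Any R1, R2 with R2/(R1+R2) = 0.255 and R1‖R2 ≤ 1.10 kΩ will meet the spec.)

R_th ≤ 1.10 kΩ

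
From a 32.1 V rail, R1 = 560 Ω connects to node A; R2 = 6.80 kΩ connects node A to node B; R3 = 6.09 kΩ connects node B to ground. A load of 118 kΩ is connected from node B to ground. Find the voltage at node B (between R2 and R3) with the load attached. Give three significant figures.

At node B, R3 is in parallel with the load: R3‖R_L = 5791 Ω.
Below node A the resistance is R2 + (R3‖R_L) = 12590 Ω, so V_A = 32.1 × 12590/13150 = 30.73 V.
Then V_B = V_A × (R3‖R_L)/(R2 + R3‖R_L) = 30.73 × 5791/12590 = 14.1 V.

V ≈ 14.1 V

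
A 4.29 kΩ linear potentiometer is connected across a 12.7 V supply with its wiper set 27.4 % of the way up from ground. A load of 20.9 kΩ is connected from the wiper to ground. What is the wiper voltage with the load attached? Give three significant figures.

V ≈ 3.34 V

The wiper splits the pot into (1−α)R = 3.115 kΩ above and αR = 1.175 kΩ below.
Lower section ‖ load = 1.113 kΩ.
V_wiper = 12.7 × 1.113/(3.115 + 1.113) = 3.34 V.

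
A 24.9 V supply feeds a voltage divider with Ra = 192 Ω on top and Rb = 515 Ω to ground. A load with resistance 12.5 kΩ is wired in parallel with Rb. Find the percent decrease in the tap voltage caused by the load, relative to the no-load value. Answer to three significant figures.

1.11 %

The divider's output (Thévenin) resistance is Ra‖Rb = 139.9 Ω.
Fractional drop under load = R_th/(R_th + R_L) = 139.9 / (139.9 + 12500) = 0.01106.
So the output falls by 1.11 %.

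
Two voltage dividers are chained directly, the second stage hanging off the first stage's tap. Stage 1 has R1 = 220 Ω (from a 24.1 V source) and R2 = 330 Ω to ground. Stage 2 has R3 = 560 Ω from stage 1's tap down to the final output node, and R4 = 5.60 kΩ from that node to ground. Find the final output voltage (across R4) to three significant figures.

V_out ≈ 12.9 V

Stage 2 presents R3+R4 = 6160 Ω as a load on stage 1's tap.
Stage 1's lower leg becomes R2‖(R3+R4) = 313.2 Ω, so V_mid = 24.1 × 313.2/533.2 = 14.16 V.
Stage 2 is itself unloaded: V_out = V_mid × R4/(R3+R4) = 14.16 × 5600/6160 = 12.9 V.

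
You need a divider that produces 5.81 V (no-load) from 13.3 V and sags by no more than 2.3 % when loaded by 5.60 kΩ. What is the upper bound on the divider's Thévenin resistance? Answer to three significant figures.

R_th ≤ 132 Ω

Loading drop = R_th/(R_th + R_L) ≤ 0.0230, so R_th ≤ R_L · ε/(1−ε) = 5.60 kΩ × 0.0230/0.9770 = 132 Ω.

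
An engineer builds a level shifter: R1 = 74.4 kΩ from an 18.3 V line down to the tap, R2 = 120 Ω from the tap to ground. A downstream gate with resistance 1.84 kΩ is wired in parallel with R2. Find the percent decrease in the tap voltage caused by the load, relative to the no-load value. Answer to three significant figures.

6.11 %

The divider's output (Thévenin) resistance is R1‖R2 = 119.8 Ω.
Fractional drop under load = R_th/(R_th + R_L) = 119.8 / (119.8 + 1840) = 0.06113.
So the output falls by 6.11 %.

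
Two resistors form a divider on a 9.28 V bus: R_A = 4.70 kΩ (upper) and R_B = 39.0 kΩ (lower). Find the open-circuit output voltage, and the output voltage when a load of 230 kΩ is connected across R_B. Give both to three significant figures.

Unloaded: 8.28 V; loaded: 8.13 V

Open-circuit: V = 9.28 × 39.0/(4.70 + 39.0) = 8.28 V.
With the load, R_B becomes R_B‖R_L = 33.35 kΩ, so V = 9.28 × 33.35/38.05 = 8.13 V.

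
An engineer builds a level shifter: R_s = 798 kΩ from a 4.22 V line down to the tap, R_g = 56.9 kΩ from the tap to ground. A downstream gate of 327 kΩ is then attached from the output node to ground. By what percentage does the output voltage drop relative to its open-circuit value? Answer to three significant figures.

The divider's output (Thévenin) resistance is R_s‖R_g = 53.11 kΩ.
Fractional drop under load = R_th/(R_th + R_L) = 53.11 / (53.11 + 327) = 0.1397.
So the output falls by 14.0 %.

14.0 %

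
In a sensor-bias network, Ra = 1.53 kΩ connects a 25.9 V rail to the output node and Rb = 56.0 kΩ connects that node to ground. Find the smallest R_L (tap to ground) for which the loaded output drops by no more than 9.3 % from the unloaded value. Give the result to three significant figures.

R_L(min) ≈ 14.5 kΩ

Output resistance R_th = Ra‖Rb = (1.53 × 56.0)/57.53 = 1.489 kΩ.
The fractional drop is R_th/(R_th + R_L); requiring this ≤ 0.0930 gives R_L ≥ R_th(1/0.0930 − 1) = 1.489 × 9.753 = 14.5 kΩ.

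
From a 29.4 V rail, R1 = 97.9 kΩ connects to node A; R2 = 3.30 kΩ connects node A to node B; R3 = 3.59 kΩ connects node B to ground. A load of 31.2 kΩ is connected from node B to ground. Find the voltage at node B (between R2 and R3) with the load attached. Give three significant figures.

V ≈ 0.906 V

At node B, R3 is in parallel with the load: R3‖R_L = 3.220 kΩ.
Below node A the resistance is R2 + (R3‖R_L) = 6.520 kΩ, so V_A = 29.4 × 6.520/104.4 = 1.836 V.
Then V_B = V_A × (R3‖R_L)/(R2 + R3‖R_L) = 1.836 × 3.220/6.520 = 0.906 V.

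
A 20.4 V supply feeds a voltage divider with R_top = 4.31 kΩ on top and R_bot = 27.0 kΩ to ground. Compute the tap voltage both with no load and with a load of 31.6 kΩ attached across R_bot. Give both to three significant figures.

Open-circuit: V = 20.4 × 27.0/(4.31 + 27.0) = 17.6 V.
With the load, R_bot becomes R_bot‖R_L = 14.56 kΩ, so V = 20.4 × 14.56/18.87 = 15.7 V.

Unloaded: 17.6 V; loaded: 15.7 V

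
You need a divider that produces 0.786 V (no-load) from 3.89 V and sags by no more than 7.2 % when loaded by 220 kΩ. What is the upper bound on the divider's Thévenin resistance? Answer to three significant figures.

R_th ≤ 17.1 kΩ

Loading drop = R_th/(R_th + R_L) ≤ 0.0720, so R_th ≤ R_L · ε/(1−ε) = 220 kΩ × 0.0720/0.9280 = 17.1 kΩ.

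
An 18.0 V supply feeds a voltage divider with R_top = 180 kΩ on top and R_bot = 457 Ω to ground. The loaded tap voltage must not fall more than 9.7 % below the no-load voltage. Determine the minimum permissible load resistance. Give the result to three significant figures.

R_L(min) ≈ 4.24 kΩ

Output resistance R_th = R_top‖R_bot = (180000 × 457)/180500 = 455.8 Ω.
The fractional drop is R_th/(R_th + R_L); requiring this ≤ 0.0970 gives R_L ≥ R_th(1/0.0970 − 1) = 455.8 × 9.309 = 4.24 kΩ.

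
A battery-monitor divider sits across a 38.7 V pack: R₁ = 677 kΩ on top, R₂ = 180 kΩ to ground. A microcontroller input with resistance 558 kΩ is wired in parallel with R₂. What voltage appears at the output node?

The load sits in parallel with R₂: R₂‖R_L = (180 × 558) / (180 + 558) = 136.1 kΩ.
V_out = 38.7 × 136.1 / (677 + 136.1) = 38.7 × 136.1/813.1 = 6.48 V.
(Unloaded it would have been 8.13 V.)

V_out ≈ 6.48 V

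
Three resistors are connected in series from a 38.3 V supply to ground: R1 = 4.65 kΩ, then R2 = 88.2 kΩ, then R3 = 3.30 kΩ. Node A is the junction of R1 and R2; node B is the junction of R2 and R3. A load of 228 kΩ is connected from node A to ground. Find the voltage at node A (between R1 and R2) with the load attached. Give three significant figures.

V ≈ 35.8 V

Below node A the series string R2+R3 = 91.50 kΩ sits in parallel with the 228 kΩ load: 65.30 kΩ.
V_A = 38.3 × 65.30/(4.65 + 65.30) = 35.8 V.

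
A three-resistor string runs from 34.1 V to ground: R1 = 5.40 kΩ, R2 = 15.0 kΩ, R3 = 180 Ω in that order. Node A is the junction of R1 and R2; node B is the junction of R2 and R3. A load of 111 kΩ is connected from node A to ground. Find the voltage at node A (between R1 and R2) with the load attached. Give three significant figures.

V ≈ 24.3 V

Below node A the series string R2+R3 = 15180 Ω sits in parallel with the 111000 Ω load: 13350 Ω.
V_A = 34.1 × 13350/(5400 + 13350) = 24.3 V.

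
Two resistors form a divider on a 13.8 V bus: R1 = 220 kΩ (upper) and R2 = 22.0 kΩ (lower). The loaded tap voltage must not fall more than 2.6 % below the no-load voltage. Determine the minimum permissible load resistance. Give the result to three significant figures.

Output resistance R_th = R1‖R2 = (220 × 22.0)/242.0 = 20.00 kΩ.
The fractional drop is R_th/(R_th + R_L); requiring this ≤ 0.0260 gives R_L ≥ R_th(1/0.0260 − 1) = 20.00 × 37.46 = 749 kΩ.

R_L(min) ≈ 749 kΩ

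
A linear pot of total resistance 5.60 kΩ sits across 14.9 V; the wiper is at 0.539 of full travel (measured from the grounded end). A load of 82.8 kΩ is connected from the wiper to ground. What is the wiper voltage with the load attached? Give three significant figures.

The wiper splits the pot into (1−α)R = 2.582 kΩ above and αR = 3.018 kΩ below.
Lower section ‖ load = 2.912 kΩ.
V_wiper = 14.9 × 2.912/(2.582 + 2.912) = 7.90 V.

V ≈ 7.90 V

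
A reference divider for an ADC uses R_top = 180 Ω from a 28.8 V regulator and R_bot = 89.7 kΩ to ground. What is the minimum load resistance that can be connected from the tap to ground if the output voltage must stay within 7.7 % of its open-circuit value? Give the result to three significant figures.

Output resistance R_th = R_top‖R_bot = (180 × 89700)/89880 = 179.6 Ω.
The fractional drop is R_th/(R_th + R_L); requiring this ≤ 0.0770 gives R_L ≥ R_th(1/0.0770 − 1) = 179.6 × 11.99 = 2.15 kΩ.

R_L(min) ≈ 2.15 kΩ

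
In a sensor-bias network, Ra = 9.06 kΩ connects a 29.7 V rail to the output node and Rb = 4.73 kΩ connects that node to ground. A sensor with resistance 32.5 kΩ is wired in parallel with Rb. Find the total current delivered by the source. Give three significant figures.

I ≈ 2.25 mA

Rb‖R_L = 4.129 kΩ, so the source sees Ra + Rb‖R_L = 13.19 kΩ.
I = 29.7 V / 13.19 kΩ = 2.25 mA.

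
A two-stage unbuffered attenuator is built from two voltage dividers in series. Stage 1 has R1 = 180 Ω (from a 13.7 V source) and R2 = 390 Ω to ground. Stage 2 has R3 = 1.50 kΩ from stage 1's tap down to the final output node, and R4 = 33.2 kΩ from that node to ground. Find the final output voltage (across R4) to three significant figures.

V_out ≈ 8.94 V

Stage 2 presents R3+R4 = 34700 Ω as a load on stage 1's tap.
Stage 1's lower leg becomes R2‖(R3+R4) = 385.7 Ω, so V_mid = 13.7 × 385.7/565.7 = 9.341 V.
Stage 2 is itself unloaded: V_out = V_mid × R4/(R3+R4) = 9.341 × 33200/34700 = 8.94 V.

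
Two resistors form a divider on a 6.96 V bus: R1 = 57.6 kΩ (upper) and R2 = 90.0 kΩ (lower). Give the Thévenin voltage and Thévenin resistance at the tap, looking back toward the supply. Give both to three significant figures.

V_th = 4.24 V, R_th = 35.1 kΩ

V_th is the open-circuit tap voltage: 6.96 × 90.0/(57.6 + 90.0) = 4.24 V.
With the supply zeroed, R1 and R2 appear in parallel from the tap: R_th = R1‖R2 = (57.6 × 90.0)/147.6 = 35.1 kΩ.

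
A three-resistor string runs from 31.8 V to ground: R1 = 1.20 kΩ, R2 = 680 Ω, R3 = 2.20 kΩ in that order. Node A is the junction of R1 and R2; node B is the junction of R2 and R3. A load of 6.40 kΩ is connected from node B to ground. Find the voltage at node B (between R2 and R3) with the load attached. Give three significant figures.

At node B, R3 is in parallel with the load: R3‖R_L = 1637 Ω.
Below node A the resistance is R2 + (R3‖R_L) = 2317 Ω, so V_A = 31.8 × 2317/3517 = 20.95 V.
Then V_B = V_A × (R3‖R_L)/(R2 + R3‖R_L) = 20.95 × 1637/2317 = 14.8 V.

V ≈ 14.8 V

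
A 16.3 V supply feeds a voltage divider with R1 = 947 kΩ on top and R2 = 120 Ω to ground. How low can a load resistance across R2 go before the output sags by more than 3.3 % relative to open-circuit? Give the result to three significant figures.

R_L(min) ≈ 3.52 kΩ

Output resistance R_th = R1‖R2 = (947000 × 120)/947100 = 120.0 Ω.
The fractional drop is R_th/(R_th + R_L); requiring this ≤ 0.0330 gives R_L ≥ R_th(1/0.0330 − 1) = 120.0 × 29.30 = 3.52 kΩ.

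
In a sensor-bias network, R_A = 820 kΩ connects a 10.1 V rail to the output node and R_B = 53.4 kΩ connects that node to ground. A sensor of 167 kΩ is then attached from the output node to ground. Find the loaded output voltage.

The load sits in parallel with R_B: R_B‖R_L = (53.4 × 167) / (53.4 + 167) = 40.46 kΩ.
V_out = 10.1 × 40.46 / (820 + 40.46) = 10.1 × 40.46/860.5 = 0.475 V.

V_out ≈ 0.475 V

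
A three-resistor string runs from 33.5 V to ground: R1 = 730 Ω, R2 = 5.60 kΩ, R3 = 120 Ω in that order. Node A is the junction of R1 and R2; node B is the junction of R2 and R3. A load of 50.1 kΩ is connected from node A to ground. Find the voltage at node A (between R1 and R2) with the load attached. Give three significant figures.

Below node A the series string R2+R3 = 5720 Ω sits in parallel with the 50100 Ω load: 5134 Ω.
V_A = 33.5 × 5134/(730 + 5134) = 29.3 V.

V ≈ 29.3 V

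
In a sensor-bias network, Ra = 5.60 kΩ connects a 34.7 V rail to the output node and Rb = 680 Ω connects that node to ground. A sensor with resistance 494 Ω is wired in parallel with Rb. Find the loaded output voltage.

The load sits in parallel with Rb: Rb‖R_L = (680 × 494) / (680 + 494) = 286.1 Ω.
V_out = 34.7 × 286.1 / (5600 + 286.1) = 34.7 × 286.1/5886 = 1.69 V.

V_out ≈ 1.69 V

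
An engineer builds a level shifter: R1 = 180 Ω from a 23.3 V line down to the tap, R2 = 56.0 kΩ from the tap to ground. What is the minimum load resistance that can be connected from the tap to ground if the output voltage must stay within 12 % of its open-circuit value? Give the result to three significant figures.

R_L(min) ≈ 1.32 kΩ

Output resistance R_th = R1‖R2 = (180 × 56000)/56180 = 179.4 Ω.
The fractional drop is R_th/(R_th + R_L); requiring this ≤ 0.120 gives R_L ≥ R_th(1/0.120 − 1) = 179.4 × 7.333 = 1.32 kΩ.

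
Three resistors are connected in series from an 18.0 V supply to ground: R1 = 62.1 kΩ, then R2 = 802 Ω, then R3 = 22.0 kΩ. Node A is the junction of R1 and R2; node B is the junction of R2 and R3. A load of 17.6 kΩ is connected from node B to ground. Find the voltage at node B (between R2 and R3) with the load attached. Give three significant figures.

At node B, R3 is in parallel with the load: R3‖R_L = 9778 Ω.
Below node A the resistance is R2 + (R3‖R_L) = 10580 Ω, so V_A = 18.0 × 10580/72680 = 2.620 V.
Then V_B = V_A × (R3‖R_L)/(R2 + R3‖R_L) = 2.620 × 9778/10580 = 2.42 V.

V ≈ 2.42 V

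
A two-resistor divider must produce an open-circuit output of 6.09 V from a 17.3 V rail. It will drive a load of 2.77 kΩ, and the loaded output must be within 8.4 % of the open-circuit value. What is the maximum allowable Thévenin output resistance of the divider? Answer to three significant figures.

R_th ≤ 254 Ω

Loading drop = R_th/(R_th + R_L) ≤ 0.0840, so R_th ≤ R_L · ε/(1−ε) = 2.77 kΩ × 0.0840/0.9160 = 254 Ω.
(Any R1, R2 with R2/(R1+R2) = 0.352 and R1‖R2 ≤ 254 Ω will meet the spec.)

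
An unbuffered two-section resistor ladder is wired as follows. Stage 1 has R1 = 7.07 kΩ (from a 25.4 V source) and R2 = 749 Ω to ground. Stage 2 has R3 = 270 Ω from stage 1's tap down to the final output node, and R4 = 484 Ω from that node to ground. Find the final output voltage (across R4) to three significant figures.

V_out ≈ 0.823 V

Stage 2 presents R3+R4 = 754.0 Ω as a load on stage 1's tap.
Stage 1's lower leg becomes R2‖(R3+R4) = 375.7 Ω, so V_mid = 25.4 × 375.7/7446 = 1.282 V.
Stage 2 is itself unloaded: V_out = V_mid × R4/(R3+R4) = 1.282 × 484/754.0 = 0.823 V.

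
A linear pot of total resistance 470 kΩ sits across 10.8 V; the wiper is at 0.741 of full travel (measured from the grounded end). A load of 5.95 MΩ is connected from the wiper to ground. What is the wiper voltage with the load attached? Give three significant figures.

V ≈ 7.88 V

The wiper splits the pot into (1−α)R = 121.7 kΩ above and αR = 348.3 kΩ below.
Lower section ‖ load = 329.0 kΩ.
V_wiper = 10.8 × 329.0/(121.7 + 329.0) = 7.88 V.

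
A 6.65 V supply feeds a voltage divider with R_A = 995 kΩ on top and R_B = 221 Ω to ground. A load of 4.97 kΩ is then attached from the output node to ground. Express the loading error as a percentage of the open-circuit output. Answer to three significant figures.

4.26 %

The divider's output (Thévenin) resistance is R_A‖R_B = 221.0 Ω.
Fractional drop under load = R_th/(R_th + R_L) = 221.0 / (221.0 + 4970) = 0.04256.
So the output falls by 4.26 %.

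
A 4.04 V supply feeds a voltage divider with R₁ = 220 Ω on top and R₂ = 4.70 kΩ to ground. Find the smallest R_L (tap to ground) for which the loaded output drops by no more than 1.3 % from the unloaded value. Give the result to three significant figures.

Output resistance R_th = R₁‖R₂ = (220 × 4700)/4920 = 210.2 Ω.
The fractional drop is R_th/(R_th + R_L); requiring this ≤ 0.0130 gives R_L ≥ R_th(1/0.0130 − 1) = 210.2 × 75.92 = 16.0 kΩ.

R_L(min) ≈ 16.0 kΩ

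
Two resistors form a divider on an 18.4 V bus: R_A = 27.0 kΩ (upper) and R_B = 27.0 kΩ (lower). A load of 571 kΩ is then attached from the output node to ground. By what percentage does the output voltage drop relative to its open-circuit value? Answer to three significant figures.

The divider's output (Thévenin) resistance is R_A‖R_B = 13.50 kΩ.
Fractional drop under load = R_th/(R_th + R_L) = 13.50 / (13.50 + 571) = 0.02310.
So the output falls by 2.31 %.

2.31 %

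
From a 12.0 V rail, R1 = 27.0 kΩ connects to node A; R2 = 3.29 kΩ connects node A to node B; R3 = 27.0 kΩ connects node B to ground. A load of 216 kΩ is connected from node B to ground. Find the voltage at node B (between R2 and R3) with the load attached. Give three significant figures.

V ≈ 5.30 V

At node B, R3 is in parallel with the load: R3‖R_L = 24.00 kΩ.
Below node A the resistance is R2 + (R3‖R_L) = 27.29 kΩ, so V_A = 12.0 × 27.29/54.29 = 6.032 V.
Then V_B = V_A × (R3‖R_L)/(R2 + R3‖R_L) = 6.032 × 24.00/27.29 = 5.30 V.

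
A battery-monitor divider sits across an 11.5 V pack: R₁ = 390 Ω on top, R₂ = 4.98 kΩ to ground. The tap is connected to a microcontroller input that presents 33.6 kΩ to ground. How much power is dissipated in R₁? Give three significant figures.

P ≈ 2.31 mW

Total resistance from the source is R₁ + (R₂‖R_L) = 4727 Ω, so I = 11.5/4727 Ω = 2.433 mA.
P = I²·R₁ = (2.433 mA)² × 390 Ω = 2.31 mW.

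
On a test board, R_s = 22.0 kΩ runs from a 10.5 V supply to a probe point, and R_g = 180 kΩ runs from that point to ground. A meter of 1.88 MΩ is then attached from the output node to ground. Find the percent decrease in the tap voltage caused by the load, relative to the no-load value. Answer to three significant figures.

1.03 %

The divider's output (Thévenin) resistance is R_s‖R_g = 19.60 kΩ.
Fractional drop under load = R_th/(R_th + R_L) = 19.60 / (19.60 + 1880) = 0.01032.
So the output falls by 1.03 %.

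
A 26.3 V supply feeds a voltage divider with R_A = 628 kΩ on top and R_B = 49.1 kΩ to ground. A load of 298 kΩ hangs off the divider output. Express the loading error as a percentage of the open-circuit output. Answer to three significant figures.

Unloaded V = 26.3 × 49.1/677.1 = 1.9071 V.
Loaded: R_B‖R_L = 42.15 kΩ, giving V = 26.3 × 42.15/670.2 = 1.6543 V.
Drop = (1.9071 − 1.6543) / 1.9071 = 13.3 %.

13.3 %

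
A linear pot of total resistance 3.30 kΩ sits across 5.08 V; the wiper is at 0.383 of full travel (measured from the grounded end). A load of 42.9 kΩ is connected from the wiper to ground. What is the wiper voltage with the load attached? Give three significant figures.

V ≈ 1.91 V

The wiper splits the pot into (1−α)R = 2.036 kΩ above and αR = 1.264 kΩ below.
Lower section ‖ load = 1.228 kΩ.
V_wiper = 5.08 × 1.228/(2.036 + 1.228) = 1.91 V.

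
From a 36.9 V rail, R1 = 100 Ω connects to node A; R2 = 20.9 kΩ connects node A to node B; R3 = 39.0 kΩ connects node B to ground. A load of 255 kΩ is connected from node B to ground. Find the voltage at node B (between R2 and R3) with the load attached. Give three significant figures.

V ≈ 22.8 V

At node B, R3 is in parallel with the load: R3‖R_L = 33830 Ω.
Below node A the resistance is R2 + (R3‖R_L) = 54730 Ω, so V_A = 36.9 × 54730/54830 = 36.83 V.
Then V_B = V_A × (R3‖R_L)/(R2 + R3‖R_L) = 36.83 × 33830/54730 = 22.8 V.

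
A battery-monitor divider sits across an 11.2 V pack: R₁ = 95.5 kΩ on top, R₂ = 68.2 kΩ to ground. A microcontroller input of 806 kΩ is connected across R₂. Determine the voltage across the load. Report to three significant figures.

V_out ≈ 4.45 V

The load sits in parallel with R₂: R₂‖R_L = (68.2 × 806) / (68.2 + 806) = 62.88 kΩ.
V_out = 11.2 × 62.88 / (95.5 + 62.88) = 11.2 × 62.88/158.4 = 4.45 V.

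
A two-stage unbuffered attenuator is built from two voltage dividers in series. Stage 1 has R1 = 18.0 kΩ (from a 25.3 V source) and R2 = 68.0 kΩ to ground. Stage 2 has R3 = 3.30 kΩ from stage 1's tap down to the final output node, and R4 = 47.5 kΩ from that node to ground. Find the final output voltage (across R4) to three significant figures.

Stage 2 presents R3+R4 = 50.80 kΩ as a load on stage 1's tap.
Stage 1's lower leg becomes R2‖(R3+R4) = 29.08 kΩ, so V_mid = 25.3 × 29.08/47.08 = 15.63 V.
Stage 2 is itself unloaded: V_out = V_mid × R4/(R3+R4) = 15.63 × 47.5/50.80 = 14.6 V.

V_out ≈ 14.6 V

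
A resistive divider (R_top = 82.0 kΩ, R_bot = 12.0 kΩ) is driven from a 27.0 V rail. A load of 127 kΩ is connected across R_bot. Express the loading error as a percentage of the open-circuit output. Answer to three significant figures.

7.61 %

The divider's output (Thévenin) resistance is R_top‖R_bot = 10.47 kΩ.
Fractional drop under load = R_th/(R_th + R_L) = 10.47 / (10.47 + 127) = 0.07615.
So the output falls by 7.61 %.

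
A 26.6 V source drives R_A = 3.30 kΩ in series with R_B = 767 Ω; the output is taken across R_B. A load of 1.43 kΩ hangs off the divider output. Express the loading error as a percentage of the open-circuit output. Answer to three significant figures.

30.3 %

The divider's output (Thévenin) resistance is R_A‖R_B = 622.4 Ω.
Fractional drop under load = R_th/(R_th + R_L) = 622.4 / (622.4 + 1430) = 0.3032.
So the output falls by 30.3 %.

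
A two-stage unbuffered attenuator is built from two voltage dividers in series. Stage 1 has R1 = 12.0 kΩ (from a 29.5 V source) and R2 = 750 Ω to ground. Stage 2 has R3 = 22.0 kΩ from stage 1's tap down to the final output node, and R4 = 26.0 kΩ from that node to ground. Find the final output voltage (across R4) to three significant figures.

V_out ≈ 0.926 V

Stage 2 presents R3+R4 = 48000 Ω as a load on stage 1's tap.
Stage 1's lower leg becomes R2‖(R3+R4) = 738.5 Ω, so V_mid = 29.5 × 738.5/12740 = 1.710 V.
Stage 2 is itself unloaded: V_out = V_mid × R4/(R3+R4) = 1.710 × 26000/48000 = 0.926 V.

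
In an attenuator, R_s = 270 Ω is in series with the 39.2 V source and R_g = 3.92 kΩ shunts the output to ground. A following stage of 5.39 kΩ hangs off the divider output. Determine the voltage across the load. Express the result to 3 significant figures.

V_out ≈ 35.0 V

The load sits in parallel with R_g: R_g‖R_L = (3920 × 5390) / (3920 + 5390) = 2269 Ω.
V_out = 39.2 × 2269 / (270 + 2269) = 39.2 × 2269/2539 = 35.0 V.
(Unloaded it would have been 36.7 V.)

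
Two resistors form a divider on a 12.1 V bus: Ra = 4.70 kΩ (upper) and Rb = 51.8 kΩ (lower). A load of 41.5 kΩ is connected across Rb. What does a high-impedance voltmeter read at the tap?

V_out ≈ 10.0 V

The load sits in parallel with Rb: Rb‖R_L = (51.8 × 41.5) / (51.8 + 41.5) = 23.04 kΩ.
V_out = 12.1 × 23.04 / (4.70 + 23.04) = 12.1 × 23.04/27.74 = 10.0 V.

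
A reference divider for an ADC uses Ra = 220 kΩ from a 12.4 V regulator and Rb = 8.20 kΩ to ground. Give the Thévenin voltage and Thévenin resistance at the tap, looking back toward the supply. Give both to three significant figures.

V_th = 0.446 V, R_th = 7.91 kΩ

V_th is the open-circuit tap voltage: 12.4 × 8.20/(220 + 8.20) = 0.446 V.
With the supply zeroed, Ra and Rb appear in parallel from the tap: R_th = Ra‖Rb = (220 × 8.20)/228.2 = 7.91 kΩ.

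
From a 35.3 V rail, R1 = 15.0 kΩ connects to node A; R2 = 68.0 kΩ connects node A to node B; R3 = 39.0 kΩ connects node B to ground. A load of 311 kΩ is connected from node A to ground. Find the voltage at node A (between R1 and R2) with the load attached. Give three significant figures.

Below node A the series string R2+R3 = 107.0 kΩ sits in parallel with the 311 kΩ load: 79.61 kΩ.
V_A = 35.3 × 79.61/(15.0 + 79.61) = 29.7 V.

V ≈ 29.7 V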